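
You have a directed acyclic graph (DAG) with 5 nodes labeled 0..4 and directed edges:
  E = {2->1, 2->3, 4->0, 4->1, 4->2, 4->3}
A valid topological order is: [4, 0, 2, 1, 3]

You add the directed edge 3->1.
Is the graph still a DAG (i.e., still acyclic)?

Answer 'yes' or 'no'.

Given toposort: [4, 0, 2, 1, 3]
Position of 3: index 4; position of 1: index 3
New edge 3->1: backward (u after v in old order)
Backward edge: old toposort is now invalid. Check if this creates a cycle.
Does 1 already reach 3? Reachable from 1: [1]. NO -> still a DAG (reorder needed).
Still a DAG? yes

Answer: yes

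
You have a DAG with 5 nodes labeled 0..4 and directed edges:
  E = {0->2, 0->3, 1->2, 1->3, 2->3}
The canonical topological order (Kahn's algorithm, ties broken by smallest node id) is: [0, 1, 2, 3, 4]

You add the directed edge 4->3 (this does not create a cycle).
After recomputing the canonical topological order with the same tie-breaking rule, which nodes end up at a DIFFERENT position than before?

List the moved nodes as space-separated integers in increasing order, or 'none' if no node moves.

Answer: 3 4

Derivation:
Old toposort: [0, 1, 2, 3, 4]
Added edge 4->3
Recompute Kahn (smallest-id tiebreak):
  initial in-degrees: [0, 0, 2, 4, 0]
  ready (indeg=0): [0, 1, 4]
  pop 0: indeg[2]->1; indeg[3]->3 | ready=[1, 4] | order so far=[0]
  pop 1: indeg[2]->0; indeg[3]->2 | ready=[2, 4] | order so far=[0, 1]
  pop 2: indeg[3]->1 | ready=[4] | order so far=[0, 1, 2]
  pop 4: indeg[3]->0 | ready=[3] | order so far=[0, 1, 2, 4]
  pop 3: no out-edges | ready=[] | order so far=[0, 1, 2, 4, 3]
New canonical toposort: [0, 1, 2, 4, 3]
Compare positions:
  Node 0: index 0 -> 0 (same)
  Node 1: index 1 -> 1 (same)
  Node 2: index 2 -> 2 (same)
  Node 3: index 3 -> 4 (moved)
  Node 4: index 4 -> 3 (moved)
Nodes that changed position: 3 4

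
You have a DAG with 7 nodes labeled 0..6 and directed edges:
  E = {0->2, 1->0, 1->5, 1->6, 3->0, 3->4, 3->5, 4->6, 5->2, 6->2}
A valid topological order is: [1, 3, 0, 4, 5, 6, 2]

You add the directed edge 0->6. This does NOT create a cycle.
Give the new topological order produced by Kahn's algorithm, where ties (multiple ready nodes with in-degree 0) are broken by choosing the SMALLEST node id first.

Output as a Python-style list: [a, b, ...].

Old toposort: [1, 3, 0, 4, 5, 6, 2]
Added edge: 0->6
Position of 0 (2) < position of 6 (5). Old order still valid.
Run Kahn's algorithm (break ties by smallest node id):
  initial in-degrees: [2, 0, 3, 0, 1, 2, 3]
  ready (indeg=0): [1, 3]
  pop 1: indeg[0]->1; indeg[5]->1; indeg[6]->2 | ready=[3] | order so far=[1]
  pop 3: indeg[0]->0; indeg[4]->0; indeg[5]->0 | ready=[0, 4, 5] | order so far=[1, 3]
  pop 0: indeg[2]->2; indeg[6]->1 | ready=[4, 5] | order so far=[1, 3, 0]
  pop 4: indeg[6]->0 | ready=[5, 6] | order so far=[1, 3, 0, 4]
  pop 5: indeg[2]->1 | ready=[6] | order so far=[1, 3, 0, 4, 5]
  pop 6: indeg[2]->0 | ready=[2] | order so far=[1, 3, 0, 4, 5, 6]
  pop 2: no out-edges | ready=[] | order so far=[1, 3, 0, 4, 5, 6, 2]
  Result: [1, 3, 0, 4, 5, 6, 2]

Answer: [1, 3, 0, 4, 5, 6, 2]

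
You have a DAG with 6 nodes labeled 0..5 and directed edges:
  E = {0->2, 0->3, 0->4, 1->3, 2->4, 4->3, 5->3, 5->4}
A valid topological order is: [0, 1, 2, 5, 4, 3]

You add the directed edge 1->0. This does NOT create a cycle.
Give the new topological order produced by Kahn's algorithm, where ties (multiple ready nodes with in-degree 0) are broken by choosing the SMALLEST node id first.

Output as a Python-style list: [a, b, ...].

Old toposort: [0, 1, 2, 5, 4, 3]
Added edge: 1->0
Position of 1 (1) > position of 0 (0). Must reorder: 1 must now come before 0.
Run Kahn's algorithm (break ties by smallest node id):
  initial in-degrees: [1, 0, 1, 4, 3, 0]
  ready (indeg=0): [1, 5]
  pop 1: indeg[0]->0; indeg[3]->3 | ready=[0, 5] | order so far=[1]
  pop 0: indeg[2]->0; indeg[3]->2; indeg[4]->2 | ready=[2, 5] | order so far=[1, 0]
  pop 2: indeg[4]->1 | ready=[5] | order so far=[1, 0, 2]
  pop 5: indeg[3]->1; indeg[4]->0 | ready=[4] | order so far=[1, 0, 2, 5]
  pop 4: indeg[3]->0 | ready=[3] | order so far=[1, 0, 2, 5, 4]
  pop 3: no out-edges | ready=[] | order so far=[1, 0, 2, 5, 4, 3]
  Result: [1, 0, 2, 5, 4, 3]

Answer: [1, 0, 2, 5, 4, 3]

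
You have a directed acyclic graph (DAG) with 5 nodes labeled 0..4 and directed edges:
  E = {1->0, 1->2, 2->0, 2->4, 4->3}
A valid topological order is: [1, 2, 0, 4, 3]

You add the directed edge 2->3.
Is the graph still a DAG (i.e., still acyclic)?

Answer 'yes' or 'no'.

Answer: yes

Derivation:
Given toposort: [1, 2, 0, 4, 3]
Position of 2: index 1; position of 3: index 4
New edge 2->3: forward
Forward edge: respects the existing order. Still a DAG, same toposort still valid.
Still a DAG? yes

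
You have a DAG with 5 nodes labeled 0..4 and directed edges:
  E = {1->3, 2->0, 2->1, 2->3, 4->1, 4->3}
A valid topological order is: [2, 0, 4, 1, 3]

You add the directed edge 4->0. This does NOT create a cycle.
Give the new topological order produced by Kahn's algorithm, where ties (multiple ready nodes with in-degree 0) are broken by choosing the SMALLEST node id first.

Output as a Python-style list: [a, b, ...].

Answer: [2, 4, 0, 1, 3]

Derivation:
Old toposort: [2, 0, 4, 1, 3]
Added edge: 4->0
Position of 4 (2) > position of 0 (1). Must reorder: 4 must now come before 0.
Run Kahn's algorithm (break ties by smallest node id):
  initial in-degrees: [2, 2, 0, 3, 0]
  ready (indeg=0): [2, 4]
  pop 2: indeg[0]->1; indeg[1]->1; indeg[3]->2 | ready=[4] | order so far=[2]
  pop 4: indeg[0]->0; indeg[1]->0; indeg[3]->1 | ready=[0, 1] | order so far=[2, 4]
  pop 0: no out-edges | ready=[1] | order so far=[2, 4, 0]
  pop 1: indeg[3]->0 | ready=[3] | order so far=[2, 4, 0, 1]
  pop 3: no out-edges | ready=[] | order so far=[2, 4, 0, 1, 3]
  Result: [2, 4, 0, 1, 3]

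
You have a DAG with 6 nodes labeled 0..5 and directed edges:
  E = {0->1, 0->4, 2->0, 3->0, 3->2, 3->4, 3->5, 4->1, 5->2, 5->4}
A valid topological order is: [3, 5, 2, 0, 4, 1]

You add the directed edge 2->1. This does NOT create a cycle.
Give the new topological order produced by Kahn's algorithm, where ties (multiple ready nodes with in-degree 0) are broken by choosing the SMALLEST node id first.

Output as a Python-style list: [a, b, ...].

Answer: [3, 5, 2, 0, 4, 1]

Derivation:
Old toposort: [3, 5, 2, 0, 4, 1]
Added edge: 2->1
Position of 2 (2) < position of 1 (5). Old order still valid.
Run Kahn's algorithm (break ties by smallest node id):
  initial in-degrees: [2, 3, 2, 0, 3, 1]
  ready (indeg=0): [3]
  pop 3: indeg[0]->1; indeg[2]->1; indeg[4]->2; indeg[5]->0 | ready=[5] | order so far=[3]
  pop 5: indeg[2]->0; indeg[4]->1 | ready=[2] | order so far=[3, 5]
  pop 2: indeg[0]->0; indeg[1]->2 | ready=[0] | order so far=[3, 5, 2]
  pop 0: indeg[1]->1; indeg[4]->0 | ready=[4] | order so far=[3, 5, 2, 0]
  pop 4: indeg[1]->0 | ready=[1] | order so far=[3, 5, 2, 0, 4]
  pop 1: no out-edges | ready=[] | order so far=[3, 5, 2, 0, 4, 1]
  Result: [3, 5, 2, 0, 4, 1]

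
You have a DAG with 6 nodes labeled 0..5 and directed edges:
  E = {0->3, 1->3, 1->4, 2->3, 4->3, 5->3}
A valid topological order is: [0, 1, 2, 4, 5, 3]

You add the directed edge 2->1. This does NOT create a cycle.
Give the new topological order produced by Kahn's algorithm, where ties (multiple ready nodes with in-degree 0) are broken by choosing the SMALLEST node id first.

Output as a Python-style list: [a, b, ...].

Answer: [0, 2, 1, 4, 5, 3]

Derivation:
Old toposort: [0, 1, 2, 4, 5, 3]
Added edge: 2->1
Position of 2 (2) > position of 1 (1). Must reorder: 2 must now come before 1.
Run Kahn's algorithm (break ties by smallest node id):
  initial in-degrees: [0, 1, 0, 5, 1, 0]
  ready (indeg=0): [0, 2, 5]
  pop 0: indeg[3]->4 | ready=[2, 5] | order so far=[0]
  pop 2: indeg[1]->0; indeg[3]->3 | ready=[1, 5] | order so far=[0, 2]
  pop 1: indeg[3]->2; indeg[4]->0 | ready=[4, 5] | order so far=[0, 2, 1]
  pop 4: indeg[3]->1 | ready=[5] | order so far=[0, 2, 1, 4]
  pop 5: indeg[3]->0 | ready=[3] | order so far=[0, 2, 1, 4, 5]
  pop 3: no out-edges | ready=[] | order so far=[0, 2, 1, 4, 5, 3]
  Result: [0, 2, 1, 4, 5, 3]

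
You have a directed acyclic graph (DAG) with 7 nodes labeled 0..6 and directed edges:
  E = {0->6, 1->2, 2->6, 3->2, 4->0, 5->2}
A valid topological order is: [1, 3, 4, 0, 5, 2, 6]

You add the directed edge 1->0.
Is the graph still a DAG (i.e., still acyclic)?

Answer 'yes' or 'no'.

Given toposort: [1, 3, 4, 0, 5, 2, 6]
Position of 1: index 0; position of 0: index 3
New edge 1->0: forward
Forward edge: respects the existing order. Still a DAG, same toposort still valid.
Still a DAG? yes

Answer: yes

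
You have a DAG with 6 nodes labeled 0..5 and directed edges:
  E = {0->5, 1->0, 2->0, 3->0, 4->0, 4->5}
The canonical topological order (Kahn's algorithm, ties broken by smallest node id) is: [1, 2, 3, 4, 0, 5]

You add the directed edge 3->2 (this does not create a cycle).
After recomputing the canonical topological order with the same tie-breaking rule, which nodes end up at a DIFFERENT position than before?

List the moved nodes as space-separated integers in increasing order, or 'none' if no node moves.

Old toposort: [1, 2, 3, 4, 0, 5]
Added edge 3->2
Recompute Kahn (smallest-id tiebreak):
  initial in-degrees: [4, 0, 1, 0, 0, 2]
  ready (indeg=0): [1, 3, 4]
  pop 1: indeg[0]->3 | ready=[3, 4] | order so far=[1]
  pop 3: indeg[0]->2; indeg[2]->0 | ready=[2, 4] | order so far=[1, 3]
  pop 2: indeg[0]->1 | ready=[4] | order so far=[1, 3, 2]
  pop 4: indeg[0]->0; indeg[5]->1 | ready=[0] | order so far=[1, 3, 2, 4]
  pop 0: indeg[5]->0 | ready=[5] | order so far=[1, 3, 2, 4, 0]
  pop 5: no out-edges | ready=[] | order so far=[1, 3, 2, 4, 0, 5]
New canonical toposort: [1, 3, 2, 4, 0, 5]
Compare positions:
  Node 0: index 4 -> 4 (same)
  Node 1: index 0 -> 0 (same)
  Node 2: index 1 -> 2 (moved)
  Node 3: index 2 -> 1 (moved)
  Node 4: index 3 -> 3 (same)
  Node 5: index 5 -> 5 (same)
Nodes that changed position: 2 3

Answer: 2 3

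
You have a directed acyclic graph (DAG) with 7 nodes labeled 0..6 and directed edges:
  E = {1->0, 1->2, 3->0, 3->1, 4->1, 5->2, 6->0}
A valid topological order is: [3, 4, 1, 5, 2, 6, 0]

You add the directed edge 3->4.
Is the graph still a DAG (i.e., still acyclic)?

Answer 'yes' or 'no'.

Answer: yes

Derivation:
Given toposort: [3, 4, 1, 5, 2, 6, 0]
Position of 3: index 0; position of 4: index 1
New edge 3->4: forward
Forward edge: respects the existing order. Still a DAG, same toposort still valid.
Still a DAG? yes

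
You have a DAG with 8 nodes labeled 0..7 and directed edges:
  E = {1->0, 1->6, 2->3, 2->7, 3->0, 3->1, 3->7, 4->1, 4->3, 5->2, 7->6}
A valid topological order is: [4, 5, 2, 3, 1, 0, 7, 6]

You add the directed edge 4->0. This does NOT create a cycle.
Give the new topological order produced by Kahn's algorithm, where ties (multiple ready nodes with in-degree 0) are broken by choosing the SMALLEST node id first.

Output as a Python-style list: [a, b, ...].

Old toposort: [4, 5, 2, 3, 1, 0, 7, 6]
Added edge: 4->0
Position of 4 (0) < position of 0 (5). Old order still valid.
Run Kahn's algorithm (break ties by smallest node id):
  initial in-degrees: [3, 2, 1, 2, 0, 0, 2, 2]
  ready (indeg=0): [4, 5]
  pop 4: indeg[0]->2; indeg[1]->1; indeg[3]->1 | ready=[5] | order so far=[4]
  pop 5: indeg[2]->0 | ready=[2] | order so far=[4, 5]
  pop 2: indeg[3]->0; indeg[7]->1 | ready=[3] | order so far=[4, 5, 2]
  pop 3: indeg[0]->1; indeg[1]->0; indeg[7]->0 | ready=[1, 7] | order so far=[4, 5, 2, 3]
  pop 1: indeg[0]->0; indeg[6]->1 | ready=[0, 7] | order so far=[4, 5, 2, 3, 1]
  pop 0: no out-edges | ready=[7] | order so far=[4, 5, 2, 3, 1, 0]
  pop 7: indeg[6]->0 | ready=[6] | order so far=[4, 5, 2, 3, 1, 0, 7]
  pop 6: no out-edges | ready=[] | order so far=[4, 5, 2, 3, 1, 0, 7, 6]
  Result: [4, 5, 2, 3, 1, 0, 7, 6]

Answer: [4, 5, 2, 3, 1, 0, 7, 6]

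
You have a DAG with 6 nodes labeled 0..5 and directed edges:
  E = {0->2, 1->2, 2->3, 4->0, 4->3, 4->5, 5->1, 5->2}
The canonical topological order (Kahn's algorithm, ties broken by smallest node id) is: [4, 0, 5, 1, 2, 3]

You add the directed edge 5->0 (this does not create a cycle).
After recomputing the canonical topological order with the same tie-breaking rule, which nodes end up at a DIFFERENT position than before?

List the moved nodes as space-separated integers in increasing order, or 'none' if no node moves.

Answer: 0 5

Derivation:
Old toposort: [4, 0, 5, 1, 2, 3]
Added edge 5->0
Recompute Kahn (smallest-id tiebreak):
  initial in-degrees: [2, 1, 3, 2, 0, 1]
  ready (indeg=0): [4]
  pop 4: indeg[0]->1; indeg[3]->1; indeg[5]->0 | ready=[5] | order so far=[4]
  pop 5: indeg[0]->0; indeg[1]->0; indeg[2]->2 | ready=[0, 1] | order so far=[4, 5]
  pop 0: indeg[2]->1 | ready=[1] | order so far=[4, 5, 0]
  pop 1: indeg[2]->0 | ready=[2] | order so far=[4, 5, 0, 1]
  pop 2: indeg[3]->0 | ready=[3] | order so far=[4, 5, 0, 1, 2]
  pop 3: no out-edges | ready=[] | order so far=[4, 5, 0, 1, 2, 3]
New canonical toposort: [4, 5, 0, 1, 2, 3]
Compare positions:
  Node 0: index 1 -> 2 (moved)
  Node 1: index 3 -> 3 (same)
  Node 2: index 4 -> 4 (same)
  Node 3: index 5 -> 5 (same)
  Node 4: index 0 -> 0 (same)
  Node 5: index 2 -> 1 (moved)
Nodes that changed position: 0 5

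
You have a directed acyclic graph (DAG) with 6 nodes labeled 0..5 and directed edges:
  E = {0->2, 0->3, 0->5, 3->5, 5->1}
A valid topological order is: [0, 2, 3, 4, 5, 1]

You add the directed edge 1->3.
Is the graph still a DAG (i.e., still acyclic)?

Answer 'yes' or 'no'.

Given toposort: [0, 2, 3, 4, 5, 1]
Position of 1: index 5; position of 3: index 2
New edge 1->3: backward (u after v in old order)
Backward edge: old toposort is now invalid. Check if this creates a cycle.
Does 3 already reach 1? Reachable from 3: [1, 3, 5]. YES -> cycle!
Still a DAG? no

Answer: no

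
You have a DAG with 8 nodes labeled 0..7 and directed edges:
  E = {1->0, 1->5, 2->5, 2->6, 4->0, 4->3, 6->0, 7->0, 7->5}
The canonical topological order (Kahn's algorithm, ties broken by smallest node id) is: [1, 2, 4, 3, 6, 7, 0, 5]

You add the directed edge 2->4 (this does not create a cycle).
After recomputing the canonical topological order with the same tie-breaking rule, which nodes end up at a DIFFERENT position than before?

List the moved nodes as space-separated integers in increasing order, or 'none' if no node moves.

Old toposort: [1, 2, 4, 3, 6, 7, 0, 5]
Added edge 2->4
Recompute Kahn (smallest-id tiebreak):
  initial in-degrees: [4, 0, 0, 1, 1, 3, 1, 0]
  ready (indeg=0): [1, 2, 7]
  pop 1: indeg[0]->3; indeg[5]->2 | ready=[2, 7] | order so far=[1]
  pop 2: indeg[4]->0; indeg[5]->1; indeg[6]->0 | ready=[4, 6, 7] | order so far=[1, 2]
  pop 4: indeg[0]->2; indeg[3]->0 | ready=[3, 6, 7] | order so far=[1, 2, 4]
  pop 3: no out-edges | ready=[6, 7] | order so far=[1, 2, 4, 3]
  pop 6: indeg[0]->1 | ready=[7] | order so far=[1, 2, 4, 3, 6]
  pop 7: indeg[0]->0; indeg[5]->0 | ready=[0, 5] | order so far=[1, 2, 4, 3, 6, 7]
  pop 0: no out-edges | ready=[5] | order so far=[1, 2, 4, 3, 6, 7, 0]
  pop 5: no out-edges | ready=[] | order so far=[1, 2, 4, 3, 6, 7, 0, 5]
New canonical toposort: [1, 2, 4, 3, 6, 7, 0, 5]
Compare positions:
  Node 0: index 6 -> 6 (same)
  Node 1: index 0 -> 0 (same)
  Node 2: index 1 -> 1 (same)
  Node 3: index 3 -> 3 (same)
  Node 4: index 2 -> 2 (same)
  Node 5: index 7 -> 7 (same)
  Node 6: index 4 -> 4 (same)
  Node 7: index 5 -> 5 (same)
Nodes that changed position: none

Answer: none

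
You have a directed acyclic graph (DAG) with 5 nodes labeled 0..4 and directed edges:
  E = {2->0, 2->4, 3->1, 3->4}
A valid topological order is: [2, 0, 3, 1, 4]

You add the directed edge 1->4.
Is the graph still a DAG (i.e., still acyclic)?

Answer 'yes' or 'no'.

Answer: yes

Derivation:
Given toposort: [2, 0, 3, 1, 4]
Position of 1: index 3; position of 4: index 4
New edge 1->4: forward
Forward edge: respects the existing order. Still a DAG, same toposort still valid.
Still a DAG? yes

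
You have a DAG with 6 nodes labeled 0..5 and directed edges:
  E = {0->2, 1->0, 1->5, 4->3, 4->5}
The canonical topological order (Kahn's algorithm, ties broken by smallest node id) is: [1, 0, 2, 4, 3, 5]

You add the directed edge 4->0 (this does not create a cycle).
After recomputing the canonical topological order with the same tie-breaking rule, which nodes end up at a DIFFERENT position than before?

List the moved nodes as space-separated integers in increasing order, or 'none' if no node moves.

Answer: 0 2 4

Derivation:
Old toposort: [1, 0, 2, 4, 3, 5]
Added edge 4->0
Recompute Kahn (smallest-id tiebreak):
  initial in-degrees: [2, 0, 1, 1, 0, 2]
  ready (indeg=0): [1, 4]
  pop 1: indeg[0]->1; indeg[5]->1 | ready=[4] | order so far=[1]
  pop 4: indeg[0]->0; indeg[3]->0; indeg[5]->0 | ready=[0, 3, 5] | order so far=[1, 4]
  pop 0: indeg[2]->0 | ready=[2, 3, 5] | order so far=[1, 4, 0]
  pop 2: no out-edges | ready=[3, 5] | order so far=[1, 4, 0, 2]
  pop 3: no out-edges | ready=[5] | order so far=[1, 4, 0, 2, 3]
  pop 5: no out-edges | ready=[] | order so far=[1, 4, 0, 2, 3, 5]
New canonical toposort: [1, 4, 0, 2, 3, 5]
Compare positions:
  Node 0: index 1 -> 2 (moved)
  Node 1: index 0 -> 0 (same)
  Node 2: index 2 -> 3 (moved)
  Node 3: index 4 -> 4 (same)
  Node 4: index 3 -> 1 (moved)
  Node 5: index 5 -> 5 (same)
Nodes that changed position: 0 2 4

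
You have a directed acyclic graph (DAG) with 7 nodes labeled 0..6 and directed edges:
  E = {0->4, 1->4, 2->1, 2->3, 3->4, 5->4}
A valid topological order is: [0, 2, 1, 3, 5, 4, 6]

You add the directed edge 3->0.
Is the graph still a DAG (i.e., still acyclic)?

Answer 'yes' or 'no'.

Answer: yes

Derivation:
Given toposort: [0, 2, 1, 3, 5, 4, 6]
Position of 3: index 3; position of 0: index 0
New edge 3->0: backward (u after v in old order)
Backward edge: old toposort is now invalid. Check if this creates a cycle.
Does 0 already reach 3? Reachable from 0: [0, 4]. NO -> still a DAG (reorder needed).
Still a DAG? yes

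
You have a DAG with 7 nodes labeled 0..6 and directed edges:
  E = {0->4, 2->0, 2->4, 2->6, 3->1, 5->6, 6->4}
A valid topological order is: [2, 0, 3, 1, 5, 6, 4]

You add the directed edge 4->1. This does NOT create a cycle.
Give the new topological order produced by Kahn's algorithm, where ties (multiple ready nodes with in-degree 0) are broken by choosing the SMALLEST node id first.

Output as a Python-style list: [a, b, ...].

Answer: [2, 0, 3, 5, 6, 4, 1]

Derivation:
Old toposort: [2, 0, 3, 1, 5, 6, 4]
Added edge: 4->1
Position of 4 (6) > position of 1 (3). Must reorder: 4 must now come before 1.
Run Kahn's algorithm (break ties by smallest node id):
  initial in-degrees: [1, 2, 0, 0, 3, 0, 2]
  ready (indeg=0): [2, 3, 5]
  pop 2: indeg[0]->0; indeg[4]->2; indeg[6]->1 | ready=[0, 3, 5] | order so far=[2]
  pop 0: indeg[4]->1 | ready=[3, 5] | order so far=[2, 0]
  pop 3: indeg[1]->1 | ready=[5] | order so far=[2, 0, 3]
  pop 5: indeg[6]->0 | ready=[6] | order so far=[2, 0, 3, 5]
  pop 6: indeg[4]->0 | ready=[4] | order so far=[2, 0, 3, 5, 6]
  pop 4: indeg[1]->0 | ready=[1] | order so far=[2, 0, 3, 5, 6, 4]
  pop 1: no out-edges | ready=[] | order so far=[2, 0, 3, 5, 6, 4, 1]
  Result: [2, 0, 3, 5, 6, 4, 1]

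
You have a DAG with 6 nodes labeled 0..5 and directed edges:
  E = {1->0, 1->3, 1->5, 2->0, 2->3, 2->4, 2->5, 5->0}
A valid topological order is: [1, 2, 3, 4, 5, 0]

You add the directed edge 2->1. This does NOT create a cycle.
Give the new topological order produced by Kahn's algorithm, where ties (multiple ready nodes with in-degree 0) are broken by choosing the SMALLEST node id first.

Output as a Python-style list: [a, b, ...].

Old toposort: [1, 2, 3, 4, 5, 0]
Added edge: 2->1
Position of 2 (1) > position of 1 (0). Must reorder: 2 must now come before 1.
Run Kahn's algorithm (break ties by smallest node id):
  initial in-degrees: [3, 1, 0, 2, 1, 2]
  ready (indeg=0): [2]
  pop 2: indeg[0]->2; indeg[1]->0; indeg[3]->1; indeg[4]->0; indeg[5]->1 | ready=[1, 4] | order so far=[2]
  pop 1: indeg[0]->1; indeg[3]->0; indeg[5]->0 | ready=[3, 4, 5] | order so far=[2, 1]
  pop 3: no out-edges | ready=[4, 5] | order so far=[2, 1, 3]
  pop 4: no out-edges | ready=[5] | order so far=[2, 1, 3, 4]
  pop 5: indeg[0]->0 | ready=[0] | order so far=[2, 1, 3, 4, 5]
  pop 0: no out-edges | ready=[] | order so far=[2, 1, 3, 4, 5, 0]
  Result: [2, 1, 3, 4, 5, 0]

Answer: [2, 1, 3, 4, 5, 0]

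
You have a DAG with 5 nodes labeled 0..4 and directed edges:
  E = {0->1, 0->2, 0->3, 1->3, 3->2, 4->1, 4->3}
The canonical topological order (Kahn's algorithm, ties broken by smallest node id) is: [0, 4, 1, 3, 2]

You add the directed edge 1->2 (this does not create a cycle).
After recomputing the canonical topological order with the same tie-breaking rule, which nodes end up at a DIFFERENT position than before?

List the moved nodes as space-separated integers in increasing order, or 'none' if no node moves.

Old toposort: [0, 4, 1, 3, 2]
Added edge 1->2
Recompute Kahn (smallest-id tiebreak):
  initial in-degrees: [0, 2, 3, 3, 0]
  ready (indeg=0): [0, 4]
  pop 0: indeg[1]->1; indeg[2]->2; indeg[3]->2 | ready=[4] | order so far=[0]
  pop 4: indeg[1]->0; indeg[3]->1 | ready=[1] | order so far=[0, 4]
  pop 1: indeg[2]->1; indeg[3]->0 | ready=[3] | order so far=[0, 4, 1]
  pop 3: indeg[2]->0 | ready=[2] | order so far=[0, 4, 1, 3]
  pop 2: no out-edges | ready=[] | order so far=[0, 4, 1, 3, 2]
New canonical toposort: [0, 4, 1, 3, 2]
Compare positions:
  Node 0: index 0 -> 0 (same)
  Node 1: index 2 -> 2 (same)
  Node 2: index 4 -> 4 (same)
  Node 3: index 3 -> 3 (same)
  Node 4: index 1 -> 1 (same)
Nodes that changed position: none

Answer: none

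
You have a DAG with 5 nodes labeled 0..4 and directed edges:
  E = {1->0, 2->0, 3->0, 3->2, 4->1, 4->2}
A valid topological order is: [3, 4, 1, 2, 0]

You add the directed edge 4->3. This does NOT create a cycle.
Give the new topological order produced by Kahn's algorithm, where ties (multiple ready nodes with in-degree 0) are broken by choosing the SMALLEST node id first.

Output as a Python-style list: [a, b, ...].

Answer: [4, 1, 3, 2, 0]

Derivation:
Old toposort: [3, 4, 1, 2, 0]
Added edge: 4->3
Position of 4 (1) > position of 3 (0). Must reorder: 4 must now come before 3.
Run Kahn's algorithm (break ties by smallest node id):
  initial in-degrees: [3, 1, 2, 1, 0]
  ready (indeg=0): [4]
  pop 4: indeg[1]->0; indeg[2]->1; indeg[3]->0 | ready=[1, 3] | order so far=[4]
  pop 1: indeg[0]->2 | ready=[3] | order so far=[4, 1]
  pop 3: indeg[0]->1; indeg[2]->0 | ready=[2] | order so far=[4, 1, 3]
  pop 2: indeg[0]->0 | ready=[0] | order so far=[4, 1, 3, 2]
  pop 0: no out-edges | ready=[] | order so far=[4, 1, 3, 2, 0]
  Result: [4, 1, 3, 2, 0]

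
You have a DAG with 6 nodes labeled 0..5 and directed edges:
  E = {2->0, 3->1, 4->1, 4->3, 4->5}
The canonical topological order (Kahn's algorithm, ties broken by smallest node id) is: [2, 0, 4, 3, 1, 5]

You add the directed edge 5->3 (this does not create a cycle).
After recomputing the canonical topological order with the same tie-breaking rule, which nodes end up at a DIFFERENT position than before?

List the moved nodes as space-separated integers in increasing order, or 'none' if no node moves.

Answer: 1 3 5

Derivation:
Old toposort: [2, 0, 4, 3, 1, 5]
Added edge 5->3
Recompute Kahn (smallest-id tiebreak):
  initial in-degrees: [1, 2, 0, 2, 0, 1]
  ready (indeg=0): [2, 4]
  pop 2: indeg[0]->0 | ready=[0, 4] | order so far=[2]
  pop 0: no out-edges | ready=[4] | order so far=[2, 0]
  pop 4: indeg[1]->1; indeg[3]->1; indeg[5]->0 | ready=[5] | order so far=[2, 0, 4]
  pop 5: indeg[3]->0 | ready=[3] | order so far=[2, 0, 4, 5]
  pop 3: indeg[1]->0 | ready=[1] | order so far=[2, 0, 4, 5, 3]
  pop 1: no out-edges | ready=[] | order so far=[2, 0, 4, 5, 3, 1]
New canonical toposort: [2, 0, 4, 5, 3, 1]
Compare positions:
  Node 0: index 1 -> 1 (same)
  Node 1: index 4 -> 5 (moved)
  Node 2: index 0 -> 0 (same)
  Node 3: index 3 -> 4 (moved)
  Node 4: index 2 -> 2 (same)
  Node 5: index 5 -> 3 (moved)
Nodes that changed position: 1 3 5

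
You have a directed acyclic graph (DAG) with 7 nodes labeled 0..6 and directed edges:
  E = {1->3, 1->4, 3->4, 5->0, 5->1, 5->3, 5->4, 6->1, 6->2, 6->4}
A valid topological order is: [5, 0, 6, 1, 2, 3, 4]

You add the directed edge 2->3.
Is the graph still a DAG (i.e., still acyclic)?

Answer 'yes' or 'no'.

Answer: yes

Derivation:
Given toposort: [5, 0, 6, 1, 2, 3, 4]
Position of 2: index 4; position of 3: index 5
New edge 2->3: forward
Forward edge: respects the existing order. Still a DAG, same toposort still valid.
Still a DAG? yes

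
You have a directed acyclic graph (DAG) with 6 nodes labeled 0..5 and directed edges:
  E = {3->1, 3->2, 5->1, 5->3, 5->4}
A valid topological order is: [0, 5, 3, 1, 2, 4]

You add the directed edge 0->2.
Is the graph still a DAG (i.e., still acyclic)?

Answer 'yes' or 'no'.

Given toposort: [0, 5, 3, 1, 2, 4]
Position of 0: index 0; position of 2: index 4
New edge 0->2: forward
Forward edge: respects the existing order. Still a DAG, same toposort still valid.
Still a DAG? yes

Answer: yes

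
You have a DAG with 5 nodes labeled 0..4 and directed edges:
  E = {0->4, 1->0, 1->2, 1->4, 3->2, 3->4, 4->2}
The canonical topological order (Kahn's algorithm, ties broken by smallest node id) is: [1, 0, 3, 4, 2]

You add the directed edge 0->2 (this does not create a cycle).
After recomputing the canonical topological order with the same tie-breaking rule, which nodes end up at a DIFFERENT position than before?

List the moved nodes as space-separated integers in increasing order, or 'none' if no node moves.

Old toposort: [1, 0, 3, 4, 2]
Added edge 0->2
Recompute Kahn (smallest-id tiebreak):
  initial in-degrees: [1, 0, 4, 0, 3]
  ready (indeg=0): [1, 3]
  pop 1: indeg[0]->0; indeg[2]->3; indeg[4]->2 | ready=[0, 3] | order so far=[1]
  pop 0: indeg[2]->2; indeg[4]->1 | ready=[3] | order so far=[1, 0]
  pop 3: indeg[2]->1; indeg[4]->0 | ready=[4] | order so far=[1, 0, 3]
  pop 4: indeg[2]->0 | ready=[2] | order so far=[1, 0, 3, 4]
  pop 2: no out-edges | ready=[] | order so far=[1, 0, 3, 4, 2]
New canonical toposort: [1, 0, 3, 4, 2]
Compare positions:
  Node 0: index 1 -> 1 (same)
  Node 1: index 0 -> 0 (same)
  Node 2: index 4 -> 4 (same)
  Node 3: index 2 -> 2 (same)
  Node 4: index 3 -> 3 (same)
Nodes that changed position: none

Answer: none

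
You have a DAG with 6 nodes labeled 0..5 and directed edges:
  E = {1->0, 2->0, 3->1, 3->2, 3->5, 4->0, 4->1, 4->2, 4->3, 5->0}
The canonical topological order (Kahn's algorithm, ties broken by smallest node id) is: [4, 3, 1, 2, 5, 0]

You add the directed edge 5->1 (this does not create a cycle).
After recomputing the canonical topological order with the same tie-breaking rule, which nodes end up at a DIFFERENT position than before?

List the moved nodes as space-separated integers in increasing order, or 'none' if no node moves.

Answer: 1 2 5

Derivation:
Old toposort: [4, 3, 1, 2, 5, 0]
Added edge 5->1
Recompute Kahn (smallest-id tiebreak):
  initial in-degrees: [4, 3, 2, 1, 0, 1]
  ready (indeg=0): [4]
  pop 4: indeg[0]->3; indeg[1]->2; indeg[2]->1; indeg[3]->0 | ready=[3] | order so far=[4]
  pop 3: indeg[1]->1; indeg[2]->0; indeg[5]->0 | ready=[2, 5] | order so far=[4, 3]
  pop 2: indeg[0]->2 | ready=[5] | order so far=[4, 3, 2]
  pop 5: indeg[0]->1; indeg[1]->0 | ready=[1] | order so far=[4, 3, 2, 5]
  pop 1: indeg[0]->0 | ready=[0] | order so far=[4, 3, 2, 5, 1]
  pop 0: no out-edges | ready=[] | order so far=[4, 3, 2, 5, 1, 0]
New canonical toposort: [4, 3, 2, 5, 1, 0]
Compare positions:
  Node 0: index 5 -> 5 (same)
  Node 1: index 2 -> 4 (moved)
  Node 2: index 3 -> 2 (moved)
  Node 3: index 1 -> 1 (same)
  Node 4: index 0 -> 0 (same)
  Node 5: index 4 -> 3 (moved)
Nodes that changed position: 1 2 5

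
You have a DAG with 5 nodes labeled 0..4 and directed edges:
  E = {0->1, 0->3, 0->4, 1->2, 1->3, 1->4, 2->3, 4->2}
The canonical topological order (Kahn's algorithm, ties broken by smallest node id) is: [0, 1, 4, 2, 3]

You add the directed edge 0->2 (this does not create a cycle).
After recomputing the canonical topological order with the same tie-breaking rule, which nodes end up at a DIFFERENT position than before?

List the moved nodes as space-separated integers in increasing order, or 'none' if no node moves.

Old toposort: [0, 1, 4, 2, 3]
Added edge 0->2
Recompute Kahn (smallest-id tiebreak):
  initial in-degrees: [0, 1, 3, 3, 2]
  ready (indeg=0): [0]
  pop 0: indeg[1]->0; indeg[2]->2; indeg[3]->2; indeg[4]->1 | ready=[1] | order so far=[0]
  pop 1: indeg[2]->1; indeg[3]->1; indeg[4]->0 | ready=[4] | order so far=[0, 1]
  pop 4: indeg[2]->0 | ready=[2] | order so far=[0, 1, 4]
  pop 2: indeg[3]->0 | ready=[3] | order so far=[0, 1, 4, 2]
  pop 3: no out-edges | ready=[] | order so far=[0, 1, 4, 2, 3]
New canonical toposort: [0, 1, 4, 2, 3]
Compare positions:
  Node 0: index 0 -> 0 (same)
  Node 1: index 1 -> 1 (same)
  Node 2: index 3 -> 3 (same)
  Node 3: index 4 -> 4 (same)
  Node 4: index 2 -> 2 (same)
Nodes that changed position: none

Answer: none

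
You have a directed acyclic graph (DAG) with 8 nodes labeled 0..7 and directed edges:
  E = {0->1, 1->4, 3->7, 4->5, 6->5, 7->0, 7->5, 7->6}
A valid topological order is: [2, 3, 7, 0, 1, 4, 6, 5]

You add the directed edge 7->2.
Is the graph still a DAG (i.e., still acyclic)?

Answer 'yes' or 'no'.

Answer: yes

Derivation:
Given toposort: [2, 3, 7, 0, 1, 4, 6, 5]
Position of 7: index 2; position of 2: index 0
New edge 7->2: backward (u after v in old order)
Backward edge: old toposort is now invalid. Check if this creates a cycle.
Does 2 already reach 7? Reachable from 2: [2]. NO -> still a DAG (reorder needed).
Still a DAG? yes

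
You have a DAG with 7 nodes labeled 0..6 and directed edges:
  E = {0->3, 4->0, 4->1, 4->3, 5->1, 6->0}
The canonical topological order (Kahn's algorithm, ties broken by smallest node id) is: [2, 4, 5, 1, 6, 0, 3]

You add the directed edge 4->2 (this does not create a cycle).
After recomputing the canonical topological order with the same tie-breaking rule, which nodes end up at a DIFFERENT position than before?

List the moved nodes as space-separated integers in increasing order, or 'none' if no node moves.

Answer: 2 4

Derivation:
Old toposort: [2, 4, 5, 1, 6, 0, 3]
Added edge 4->2
Recompute Kahn (smallest-id tiebreak):
  initial in-degrees: [2, 2, 1, 2, 0, 0, 0]
  ready (indeg=0): [4, 5, 6]
  pop 4: indeg[0]->1; indeg[1]->1; indeg[2]->0; indeg[3]->1 | ready=[2, 5, 6] | order so far=[4]
  pop 2: no out-edges | ready=[5, 6] | order so far=[4, 2]
  pop 5: indeg[1]->0 | ready=[1, 6] | order so far=[4, 2, 5]
  pop 1: no out-edges | ready=[6] | order so far=[4, 2, 5, 1]
  pop 6: indeg[0]->0 | ready=[0] | order so far=[4, 2, 5, 1, 6]
  pop 0: indeg[3]->0 | ready=[3] | order so far=[4, 2, 5, 1, 6, 0]
  pop 3: no out-edges | ready=[] | order so far=[4, 2, 5, 1, 6, 0, 3]
New canonical toposort: [4, 2, 5, 1, 6, 0, 3]
Compare positions:
  Node 0: index 5 -> 5 (same)
  Node 1: index 3 -> 3 (same)
  Node 2: index 0 -> 1 (moved)
  Node 3: index 6 -> 6 (same)
  Node 4: index 1 -> 0 (moved)
  Node 5: index 2 -> 2 (same)
  Node 6: index 4 -> 4 (same)
Nodes that changed position: 2 4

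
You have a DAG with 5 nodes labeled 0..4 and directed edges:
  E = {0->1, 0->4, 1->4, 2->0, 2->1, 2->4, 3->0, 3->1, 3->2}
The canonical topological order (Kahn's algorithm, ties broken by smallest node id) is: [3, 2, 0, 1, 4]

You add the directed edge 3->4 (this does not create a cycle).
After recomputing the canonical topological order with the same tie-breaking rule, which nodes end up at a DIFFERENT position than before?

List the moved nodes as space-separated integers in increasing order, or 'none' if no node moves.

Answer: none

Derivation:
Old toposort: [3, 2, 0, 1, 4]
Added edge 3->4
Recompute Kahn (smallest-id tiebreak):
  initial in-degrees: [2, 3, 1, 0, 4]
  ready (indeg=0): [3]
  pop 3: indeg[0]->1; indeg[1]->2; indeg[2]->0; indeg[4]->3 | ready=[2] | order so far=[3]
  pop 2: indeg[0]->0; indeg[1]->1; indeg[4]->2 | ready=[0] | order so far=[3, 2]
  pop 0: indeg[1]->0; indeg[4]->1 | ready=[1] | order so far=[3, 2, 0]
  pop 1: indeg[4]->0 | ready=[4] | order so far=[3, 2, 0, 1]
  pop 4: no out-edges | ready=[] | order so far=[3, 2, 0, 1, 4]
New canonical toposort: [3, 2, 0, 1, 4]
Compare positions:
  Node 0: index 2 -> 2 (same)
  Node 1: index 3 -> 3 (same)
  Node 2: index 1 -> 1 (same)
  Node 3: index 0 -> 0 (same)
  Node 4: index 4 -> 4 (same)
Nodes that changed position: none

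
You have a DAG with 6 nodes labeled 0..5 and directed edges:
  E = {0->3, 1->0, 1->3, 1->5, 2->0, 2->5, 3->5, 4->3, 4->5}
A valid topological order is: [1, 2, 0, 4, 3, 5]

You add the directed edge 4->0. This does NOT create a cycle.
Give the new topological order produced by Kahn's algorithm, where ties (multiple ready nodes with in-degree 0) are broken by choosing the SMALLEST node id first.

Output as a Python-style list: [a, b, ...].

Answer: [1, 2, 4, 0, 3, 5]

Derivation:
Old toposort: [1, 2, 0, 4, 3, 5]
Added edge: 4->0
Position of 4 (3) > position of 0 (2). Must reorder: 4 must now come before 0.
Run Kahn's algorithm (break ties by smallest node id):
  initial in-degrees: [3, 0, 0, 3, 0, 4]
  ready (indeg=0): [1, 2, 4]
  pop 1: indeg[0]->2; indeg[3]->2; indeg[5]->3 | ready=[2, 4] | order so far=[1]
  pop 2: indeg[0]->1; indeg[5]->2 | ready=[4] | order so far=[1, 2]
  pop 4: indeg[0]->0; indeg[3]->1; indeg[5]->1 | ready=[0] | order so far=[1, 2, 4]
  pop 0: indeg[3]->0 | ready=[3] | order so far=[1, 2, 4, 0]
  pop 3: indeg[5]->0 | ready=[5] | order so far=[1, 2, 4, 0, 3]
  pop 5: no out-edges | ready=[] | order so far=[1, 2, 4, 0, 3, 5]
  Result: [1, 2, 4, 0, 3, 5]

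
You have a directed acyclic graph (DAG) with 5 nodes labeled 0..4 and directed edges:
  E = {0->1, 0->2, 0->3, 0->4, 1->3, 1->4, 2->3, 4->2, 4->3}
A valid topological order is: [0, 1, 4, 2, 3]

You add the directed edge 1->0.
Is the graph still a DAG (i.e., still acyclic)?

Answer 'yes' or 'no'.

Given toposort: [0, 1, 4, 2, 3]
Position of 1: index 1; position of 0: index 0
New edge 1->0: backward (u after v in old order)
Backward edge: old toposort is now invalid. Check if this creates a cycle.
Does 0 already reach 1? Reachable from 0: [0, 1, 2, 3, 4]. YES -> cycle!
Still a DAG? no

Answer: no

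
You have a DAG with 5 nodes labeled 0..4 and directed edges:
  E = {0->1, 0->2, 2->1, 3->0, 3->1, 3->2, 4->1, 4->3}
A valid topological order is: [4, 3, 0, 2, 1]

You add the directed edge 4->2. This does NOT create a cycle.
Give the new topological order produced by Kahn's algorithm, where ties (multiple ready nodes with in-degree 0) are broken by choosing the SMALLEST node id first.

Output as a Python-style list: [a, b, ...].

Old toposort: [4, 3, 0, 2, 1]
Added edge: 4->2
Position of 4 (0) < position of 2 (3). Old order still valid.
Run Kahn's algorithm (break ties by smallest node id):
  initial in-degrees: [1, 4, 3, 1, 0]
  ready (indeg=0): [4]
  pop 4: indeg[1]->3; indeg[2]->2; indeg[3]->0 | ready=[3] | order so far=[4]
  pop 3: indeg[0]->0; indeg[1]->2; indeg[2]->1 | ready=[0] | order so far=[4, 3]
  pop 0: indeg[1]->1; indeg[2]->0 | ready=[2] | order so far=[4, 3, 0]
  pop 2: indeg[1]->0 | ready=[1] | order so far=[4, 3, 0, 2]
  pop 1: no out-edges | ready=[] | order so far=[4, 3, 0, 2, 1]
  Result: [4, 3, 0, 2, 1]

Answer: [4, 3, 0, 2, 1]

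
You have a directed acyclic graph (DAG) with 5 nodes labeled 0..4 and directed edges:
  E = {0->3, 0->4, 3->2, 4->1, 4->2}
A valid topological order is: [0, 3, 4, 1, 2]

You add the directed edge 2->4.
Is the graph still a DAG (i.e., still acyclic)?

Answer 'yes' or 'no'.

Given toposort: [0, 3, 4, 1, 2]
Position of 2: index 4; position of 4: index 2
New edge 2->4: backward (u after v in old order)
Backward edge: old toposort is now invalid. Check if this creates a cycle.
Does 4 already reach 2? Reachable from 4: [1, 2, 4]. YES -> cycle!
Still a DAG? no

Answer: no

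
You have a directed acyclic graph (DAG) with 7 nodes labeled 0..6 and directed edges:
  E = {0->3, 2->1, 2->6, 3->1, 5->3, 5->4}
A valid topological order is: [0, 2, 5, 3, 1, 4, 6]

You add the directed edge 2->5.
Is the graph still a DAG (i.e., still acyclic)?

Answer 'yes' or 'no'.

Answer: yes

Derivation:
Given toposort: [0, 2, 5, 3, 1, 4, 6]
Position of 2: index 1; position of 5: index 2
New edge 2->5: forward
Forward edge: respects the existing order. Still a DAG, same toposort still valid.
Still a DAG? yes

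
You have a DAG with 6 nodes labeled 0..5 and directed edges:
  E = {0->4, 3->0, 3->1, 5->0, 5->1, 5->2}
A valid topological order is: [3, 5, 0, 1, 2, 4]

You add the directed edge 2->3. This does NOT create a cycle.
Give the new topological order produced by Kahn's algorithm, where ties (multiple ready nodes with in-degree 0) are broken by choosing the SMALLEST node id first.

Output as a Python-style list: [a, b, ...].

Answer: [5, 2, 3, 0, 1, 4]

Derivation:
Old toposort: [3, 5, 0, 1, 2, 4]
Added edge: 2->3
Position of 2 (4) > position of 3 (0). Must reorder: 2 must now come before 3.
Run Kahn's algorithm (break ties by smallest node id):
  initial in-degrees: [2, 2, 1, 1, 1, 0]
  ready (indeg=0): [5]
  pop 5: indeg[0]->1; indeg[1]->1; indeg[2]->0 | ready=[2] | order so far=[5]
  pop 2: indeg[3]->0 | ready=[3] | order so far=[5, 2]
  pop 3: indeg[0]->0; indeg[1]->0 | ready=[0, 1] | order so far=[5, 2, 3]
  pop 0: indeg[4]->0 | ready=[1, 4] | order so far=[5, 2, 3, 0]
  pop 1: no out-edges | ready=[4] | order so far=[5, 2, 3, 0, 1]
  pop 4: no out-edges | ready=[] | order so far=[5, 2, 3, 0, 1, 4]
  Result: [5, 2, 3, 0, 1, 4]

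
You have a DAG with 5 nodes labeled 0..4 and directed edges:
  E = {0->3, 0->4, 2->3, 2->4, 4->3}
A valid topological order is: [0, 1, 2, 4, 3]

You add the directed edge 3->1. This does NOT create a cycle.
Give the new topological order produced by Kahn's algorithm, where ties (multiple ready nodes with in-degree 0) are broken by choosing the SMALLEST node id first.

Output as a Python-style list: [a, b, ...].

Old toposort: [0, 1, 2, 4, 3]
Added edge: 3->1
Position of 3 (4) > position of 1 (1). Must reorder: 3 must now come before 1.
Run Kahn's algorithm (break ties by smallest node id):
  initial in-degrees: [0, 1, 0, 3, 2]
  ready (indeg=0): [0, 2]
  pop 0: indeg[3]->2; indeg[4]->1 | ready=[2] | order so far=[0]
  pop 2: indeg[3]->1; indeg[4]->0 | ready=[4] | order so far=[0, 2]
  pop 4: indeg[3]->0 | ready=[3] | order so far=[0, 2, 4]
  pop 3: indeg[1]->0 | ready=[1] | order so far=[0, 2, 4, 3]
  pop 1: no out-edges | ready=[] | order so far=[0, 2, 4, 3, 1]
  Result: [0, 2, 4, 3, 1]

Answer: [0, 2, 4, 3, 1]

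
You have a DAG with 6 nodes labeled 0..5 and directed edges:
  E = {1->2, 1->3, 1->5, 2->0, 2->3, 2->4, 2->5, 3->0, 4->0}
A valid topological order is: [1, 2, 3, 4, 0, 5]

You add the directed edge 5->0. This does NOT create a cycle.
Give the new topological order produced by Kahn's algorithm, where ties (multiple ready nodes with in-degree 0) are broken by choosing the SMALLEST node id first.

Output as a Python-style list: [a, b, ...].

Old toposort: [1, 2, 3, 4, 0, 5]
Added edge: 5->0
Position of 5 (5) > position of 0 (4). Must reorder: 5 must now come before 0.
Run Kahn's algorithm (break ties by smallest node id):
  initial in-degrees: [4, 0, 1, 2, 1, 2]
  ready (indeg=0): [1]
  pop 1: indeg[2]->0; indeg[3]->1; indeg[5]->1 | ready=[2] | order so far=[1]
  pop 2: indeg[0]->3; indeg[3]->0; indeg[4]->0; indeg[5]->0 | ready=[3, 4, 5] | order so far=[1, 2]
  pop 3: indeg[0]->2 | ready=[4, 5] | order so far=[1, 2, 3]
  pop 4: indeg[0]->1 | ready=[5] | order so far=[1, 2, 3, 4]
  pop 5: indeg[0]->0 | ready=[0] | order so far=[1, 2, 3, 4, 5]
  pop 0: no out-edges | ready=[] | order so far=[1, 2, 3, 4, 5, 0]
  Result: [1, 2, 3, 4, 5, 0]

Answer: [1, 2, 3, 4, 5, 0]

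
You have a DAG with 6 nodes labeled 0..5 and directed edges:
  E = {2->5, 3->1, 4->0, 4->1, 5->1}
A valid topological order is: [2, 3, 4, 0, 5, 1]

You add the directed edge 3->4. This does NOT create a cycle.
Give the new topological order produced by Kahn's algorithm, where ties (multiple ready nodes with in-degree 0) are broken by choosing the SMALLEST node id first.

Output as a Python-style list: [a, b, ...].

Answer: [2, 3, 4, 0, 5, 1]

Derivation:
Old toposort: [2, 3, 4, 0, 5, 1]
Added edge: 3->4
Position of 3 (1) < position of 4 (2). Old order still valid.
Run Kahn's algorithm (break ties by smallest node id):
  initial in-degrees: [1, 3, 0, 0, 1, 1]
  ready (indeg=0): [2, 3]
  pop 2: indeg[5]->0 | ready=[3, 5] | order so far=[2]
  pop 3: indeg[1]->2; indeg[4]->0 | ready=[4, 5] | order so far=[2, 3]
  pop 4: indeg[0]->0; indeg[1]->1 | ready=[0, 5] | order so far=[2, 3, 4]
  pop 0: no out-edges | ready=[5] | order so far=[2, 3, 4, 0]
  pop 5: indeg[1]->0 | ready=[1] | order so far=[2, 3, 4, 0, 5]
  pop 1: no out-edges | ready=[] | order so far=[2, 3, 4, 0, 5, 1]
  Result: [2, 3, 4, 0, 5, 1]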